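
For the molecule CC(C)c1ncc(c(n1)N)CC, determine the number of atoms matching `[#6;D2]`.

2

Check the 12 heavy atoms by environment: 2× n (aromatic, D2) → no; 3× c (aromatic, D3) → no; 1× c (aromatic, D2) → match; 1× C (D3) → no; 3× C (D1) → no; 1× N (D1) → no; 1× C (D2) → match.
Summing the matching environments: 1 + 1 = 2 matching atoms.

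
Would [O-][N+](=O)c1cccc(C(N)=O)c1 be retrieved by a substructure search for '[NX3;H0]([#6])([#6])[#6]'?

No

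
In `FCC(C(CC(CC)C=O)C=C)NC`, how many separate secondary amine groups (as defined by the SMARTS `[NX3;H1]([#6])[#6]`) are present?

[NX3;H1]([#6])[#6] is the SMARTS for a secondary amine: a trivalent nitrogen with one H, bonded to two carbons.
Exactly one fragment in the molecule meets all constraints, giving 1 match.

1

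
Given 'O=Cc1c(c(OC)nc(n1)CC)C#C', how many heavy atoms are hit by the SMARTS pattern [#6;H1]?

The query [#6;H1] means: any carbon bearing exactly one hydrogen.
Check the 14 heavy atoms by environment: 2× n (aromatic, H0) → no; 4× c (aromatic, H0) → no; 2× C (H1) → match; 2× O (H0) → no; 2× C (H3) → no; 1× C (H2) → no; 1× C (H0) → no.
That gives 2 matching atoms.

2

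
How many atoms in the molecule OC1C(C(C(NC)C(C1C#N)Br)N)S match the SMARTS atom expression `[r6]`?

The query [r6] means: r6 matches atoms in a six-membered ring.
Check the 14 heavy atoms by environment: 6× C (in 6-ring) → match; 3× N (acyclic) → no; 2× C (acyclic) → no; 1× O (acyclic) → no; 1× Br (acyclic) → no; 1× S (acyclic) → no.
That gives 6 matching atoms.

6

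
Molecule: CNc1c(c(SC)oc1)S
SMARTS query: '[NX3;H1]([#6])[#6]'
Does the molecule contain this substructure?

The pattern [NX3;H1]([#6])[#6] describes a trivalent nitrogen with one H, bonded to two carbons — a secondary amine.
The molecule carries an N-methylamino group (-NHCH3), whose atoms satisfy every constraint of the query, so the pattern matches.

Yes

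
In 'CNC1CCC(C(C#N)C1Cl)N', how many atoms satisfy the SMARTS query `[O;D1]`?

0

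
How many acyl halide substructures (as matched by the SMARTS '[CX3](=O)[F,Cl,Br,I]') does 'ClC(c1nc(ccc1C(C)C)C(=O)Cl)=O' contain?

[CX3](=O)[F,Cl,Br,I] is the SMARTS for an acyl halide: a carbonyl carbon bonded to a halogen.
The molecule carries 2 separate instances of an acyl chloride (-C(=O)Cl) meeting every constraint; each maps to a distinct set of atoms, giving 2 matches.

2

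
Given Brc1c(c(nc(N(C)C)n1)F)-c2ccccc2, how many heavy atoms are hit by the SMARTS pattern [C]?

Check the 17 heavy atoms by environment: 2× n (aromatic) → no; 10× c (aromatic) → no; 1× N → no; 2× C → match; 1× F → no; 1× Br → no.
That gives 2 matching atoms.

2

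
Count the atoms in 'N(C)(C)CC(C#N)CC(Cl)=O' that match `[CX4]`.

Check the 11 heavy atoms by environment: 5× C (X4) → match; 1× N (X3) → no; 1× C (X3) → no; 1× O (X1) → no; 1× Cl (X1) → no; 1× C (X2) → no; 1× N (X1) → no.
That gives 5 matching atoms.

5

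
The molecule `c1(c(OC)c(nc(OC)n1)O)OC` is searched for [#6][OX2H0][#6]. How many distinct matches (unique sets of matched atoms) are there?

3

[#6][OX2H0][#6] is the SMARTS for an ether: an aliphatic oxygen bridging two carbons with no H on the oxygen.
The molecule carries 3 separate instances of a methoxy ether (-OCH3) meeting every constraint; each maps to a distinct set of atoms, giving 3 matches.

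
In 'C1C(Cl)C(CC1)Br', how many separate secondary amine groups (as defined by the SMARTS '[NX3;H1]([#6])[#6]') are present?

0

[NX3;H1]([#6])[#6] is the SMARTS for a secondary amine: a trivalent nitrogen with one H, bonded to two carbons.
No fragment in the molecule satisfies every constraint, giving 0 matches.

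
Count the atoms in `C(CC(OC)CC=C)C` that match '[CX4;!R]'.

6

Check the 9 heavy atoms by environment: 6× C (X4, acyclic) → match; 1× O (X2, acyclic) → no; 2× C (X3, acyclic) → no.
That gives 6 matching atoms.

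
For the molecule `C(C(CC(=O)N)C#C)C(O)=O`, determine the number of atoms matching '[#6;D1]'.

Check the 11 heavy atoms by environment: 3× C (D2) → no; 3× C (D3) → no; 3× O (D1) → no; 1× N (D1) → no; 1× C (D1) → match.
That gives 1 matching atom.

1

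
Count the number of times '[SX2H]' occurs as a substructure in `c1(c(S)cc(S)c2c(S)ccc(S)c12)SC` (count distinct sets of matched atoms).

4

[SX2H] is the SMARTS for a thiol: an aliphatic sulfur with two connections, one being H.
The molecule carries 4 separate instances of a thiol (-SH) meeting every constraint; each maps to a distinct set of atoms, giving 4 matches.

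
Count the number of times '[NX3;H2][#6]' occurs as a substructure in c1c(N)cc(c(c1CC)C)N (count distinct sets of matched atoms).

[NX3;H2][#6] is the SMARTS for a primary amine: a trivalent nitrogen with two H attached to carbon.
The molecule carries 2 separate instances of a primary amino group (-NH2) meeting every constraint; each maps to a distinct set of atoms, giving 2 matches.

2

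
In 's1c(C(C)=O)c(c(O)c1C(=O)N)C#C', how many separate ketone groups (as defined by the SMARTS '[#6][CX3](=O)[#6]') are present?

[#6][CX3](=O)[#6] is the SMARTS for a ketone: a carbonyl carbon (no H) flanked by two carbons.
Exactly one fragment in the molecule meets all constraints, giving 1 match.

1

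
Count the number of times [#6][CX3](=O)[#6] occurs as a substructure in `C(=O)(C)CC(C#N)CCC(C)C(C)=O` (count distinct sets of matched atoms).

2

[#6][CX3](=O)[#6] is the SMARTS for a ketone: a carbonyl carbon (no H) flanked by two carbons.
The molecule carries 2 separate instances of an acetyl/ketone group (-C(=O)CH3) meeting every constraint; each maps to a distinct set of atoms, giving 2 matches.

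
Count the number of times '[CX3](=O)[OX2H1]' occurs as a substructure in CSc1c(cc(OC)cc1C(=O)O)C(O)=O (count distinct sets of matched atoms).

[CX3](=O)[OX2H1] is the SMARTS for a carboxylic acid: an sp2 carbon double-bonded to O and single-bonded to an -OH oxygen.
The molecule carries 2 separate instances of a carboxylic acid group (-C(=O)OH) meeting every constraint; each maps to a distinct set of atoms, giving 2 matches.

2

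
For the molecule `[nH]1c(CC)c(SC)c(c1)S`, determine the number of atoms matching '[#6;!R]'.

3

The query [#6;!R] means: carbon not in any ring.
Check the 10 heavy atoms by environment: 1× n (aromatic, in 5-ring) → no; 4× c (aromatic, in 5-ring) → no; 2× S (acyclic) → no; 3× C (acyclic) → match.
That gives 3 matching atoms.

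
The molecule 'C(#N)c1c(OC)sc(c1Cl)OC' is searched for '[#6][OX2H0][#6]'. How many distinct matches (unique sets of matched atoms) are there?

2

[#6][OX2H0][#6] is the SMARTS for an ether: an aliphatic oxygen bridging two carbons with no H on the oxygen.
The molecule carries 2 separate instances of a methoxy ether (-OCH3) meeting every constraint; each maps to a distinct set of atoms, giving 2 matches.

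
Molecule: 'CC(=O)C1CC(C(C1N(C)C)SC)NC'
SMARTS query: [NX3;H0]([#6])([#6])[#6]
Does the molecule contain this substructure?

Yes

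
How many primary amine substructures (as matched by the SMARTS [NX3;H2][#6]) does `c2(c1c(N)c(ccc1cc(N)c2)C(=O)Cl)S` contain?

[NX3;H2][#6] is the SMARTS for a primary amine: a trivalent nitrogen with two H attached to carbon.
The molecule carries 2 separate instances of a primary amino group (-NH2) meeting every constraint; each maps to a distinct set of atoms, giving 2 matches.

2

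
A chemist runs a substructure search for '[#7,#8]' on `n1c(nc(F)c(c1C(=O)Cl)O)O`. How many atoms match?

5

The query [#7,#8] means: nitrogen or oxygen (comma = OR).
Check the 12 heavy atoms by environment: 2× n (aromatic) → match; 4× c (aromatic) → no; 1× F → no; 1× C → no; 3× O → match; 1× Cl → no.
Summing the matching environments: 2 + 3 = 5 matching atoms.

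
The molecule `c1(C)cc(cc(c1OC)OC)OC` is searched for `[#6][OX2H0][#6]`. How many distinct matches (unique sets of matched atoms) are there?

[#6][OX2H0][#6] is the SMARTS for an ether: an aliphatic oxygen bridging two carbons with no H on the oxygen.
The molecule carries 3 separate instances of a methoxy ether (-OCH3) meeting every constraint; each maps to a distinct set of atoms, giving 3 matches.

3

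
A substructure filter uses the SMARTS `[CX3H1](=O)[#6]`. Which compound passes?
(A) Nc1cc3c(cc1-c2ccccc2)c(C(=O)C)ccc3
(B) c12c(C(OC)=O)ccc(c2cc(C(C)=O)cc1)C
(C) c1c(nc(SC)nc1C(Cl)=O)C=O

C

[CX3H1](=O)[#6] describes an sp2 carbon with one H, double-bonded to O and single-bonded to carbon (an aldehyde).
(A) has an acetyl/ketone group (-C(=O)CH3) but the carbonyl carbon has H0 (two carbon neighbours), not H1.
(B) has a methyl-ester group (-C(=O)OCH3) but the carbonyl carbon has H0, not H1.
(C) contains an aldehyde (-CHO), which satisfies every atom and bond constraint.
So the answer is (C).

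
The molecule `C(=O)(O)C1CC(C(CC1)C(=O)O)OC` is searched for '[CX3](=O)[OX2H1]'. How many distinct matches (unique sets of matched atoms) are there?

2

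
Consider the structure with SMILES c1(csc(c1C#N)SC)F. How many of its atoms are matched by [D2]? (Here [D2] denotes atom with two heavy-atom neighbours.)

4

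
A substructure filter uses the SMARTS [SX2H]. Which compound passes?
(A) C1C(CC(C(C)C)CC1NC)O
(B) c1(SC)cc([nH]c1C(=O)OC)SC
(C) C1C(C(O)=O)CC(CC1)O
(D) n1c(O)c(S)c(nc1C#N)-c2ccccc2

D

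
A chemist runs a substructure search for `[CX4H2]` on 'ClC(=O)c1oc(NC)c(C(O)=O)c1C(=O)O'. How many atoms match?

0

The query [CX4H2] means: sp3 carbon (X4) with exactly two hydrogens.
Check the 16 heavy atoms by environment: 1× o (aromatic, H0, X2) → no; 4× c (aromatic, H0, X3) → no; 3× C (H0, X3) → no; 3× O (H0, X1) → no; 2× O (H1, X2) → no; 1× N (H1, X3) → no; 1× C (H3, X4) → no; 1× Cl (H0, X1) → no.
No environment satisfies the query, so 0 matching atoms.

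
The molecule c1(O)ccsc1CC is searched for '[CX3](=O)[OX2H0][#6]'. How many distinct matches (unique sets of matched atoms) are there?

0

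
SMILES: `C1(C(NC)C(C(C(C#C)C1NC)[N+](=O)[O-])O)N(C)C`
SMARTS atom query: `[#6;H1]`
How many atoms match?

The query [#6;H1] means: any carbon bearing exactly one hydrogen.
Check the 19 heavy atoms by environment: 7× C (H1) → match; 1× O (H1) → no; 2× N (H1) → no; 4× C (H3) → no; 1× N (charge +1, H0) → no; 1× O (charge -1, H0) → no; 1× O (H0) → no; 1× N (H0) → no; 1× C (H0) → no.
That gives 7 matching atoms.

7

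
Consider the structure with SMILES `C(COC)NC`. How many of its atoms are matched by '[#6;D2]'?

The query [#6;D2] means: any carbon bonded to exactly two heavy atoms.
Check the 6 heavy atoms by environment: 2× C (D2) → match; 1× N (D2) → no; 2× C (D1) → no; 1× O (D2) → no.
That gives 2 matching atoms.

2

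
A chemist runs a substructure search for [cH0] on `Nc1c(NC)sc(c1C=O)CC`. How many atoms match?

4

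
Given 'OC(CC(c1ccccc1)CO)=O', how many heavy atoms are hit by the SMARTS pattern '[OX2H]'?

2

The query [OX2H] means: aliphatic oxygen with two connections, one of which is H — an -OH oxygen.
Check the 13 heavy atoms by environment: 2× C (H2, X4) → no; 1× C (H1, X4) → no; 2× O (H1, X2) → match; 1× C (H0, X3) → no; 1× O (H0, X1) → no; 1× c (aromatic, H0, X3) → no; 5× c (aromatic, H1, X3) → no.
That gives 2 matching atoms.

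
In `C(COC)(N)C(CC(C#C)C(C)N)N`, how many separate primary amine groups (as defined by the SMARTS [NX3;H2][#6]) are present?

[NX3;H2][#6] is the SMARTS for a primary amine: a trivalent nitrogen with two H attached to carbon.
The molecule carries 3 separate instances of a primary amino group (-NH2) meeting every constraint; each maps to a distinct set of atoms, giving 3 matches.

3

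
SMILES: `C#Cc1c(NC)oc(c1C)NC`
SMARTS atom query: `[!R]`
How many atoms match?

The query [!R] means: !R matches any atom not in a ring.
Check the 12 heavy atoms by environment: 1× o (aromatic, in 5-ring) → no; 4× c (aromatic, in 5-ring) → no; 2× N (acyclic) → match; 5× C (acyclic) → match.
Summing the matching environments: 2 + 5 = 7 matching atoms.

7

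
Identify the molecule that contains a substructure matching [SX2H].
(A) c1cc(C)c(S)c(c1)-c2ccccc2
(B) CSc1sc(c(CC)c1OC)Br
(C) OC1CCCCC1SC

A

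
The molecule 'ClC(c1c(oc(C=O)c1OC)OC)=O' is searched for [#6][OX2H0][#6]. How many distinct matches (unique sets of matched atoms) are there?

[#6][OX2H0][#6] is the SMARTS for an ether: an aliphatic oxygen bridging two carbons with no H on the oxygen.
The molecule carries 2 separate instances of a methoxy ether (-OCH3) meeting every constraint; each maps to a distinct set of atoms, giving 2 matches.

2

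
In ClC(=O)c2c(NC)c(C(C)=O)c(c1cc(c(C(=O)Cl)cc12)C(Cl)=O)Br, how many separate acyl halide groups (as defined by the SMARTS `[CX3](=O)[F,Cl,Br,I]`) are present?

[CX3](=O)[F,Cl,Br,I] is the SMARTS for an acyl halide: a carbonyl carbon bonded to a halogen.
The molecule carries 3 separate instances of an acyl chloride (-C(=O)Cl) meeting every constraint; each maps to a distinct set of atoms, giving 3 matches.

3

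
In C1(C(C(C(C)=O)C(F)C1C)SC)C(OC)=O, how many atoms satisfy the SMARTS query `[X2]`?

Check the 16 heavy atoms by environment: 9× C (X4) → no; 1× S (X2) → match; 1× F (X1) → no; 2× C (X3) → no; 2× O (X1) → no; 1× O (X2) → match.
Summing the matching environments: 1 + 1 = 2 matching atoms.

2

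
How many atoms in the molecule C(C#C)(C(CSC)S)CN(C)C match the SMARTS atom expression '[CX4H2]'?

The query [CX4H2] means: sp3 carbon (X4) with exactly two hydrogens.
Check the 12 heavy atoms by environment: 2× C (H2, X4) → match; 2× C (H1, X4) → no; 1× S (H0, X2) → no; 3× C (H3, X4) → no; 1× S (H1, X2) → no; 1× N (H0, X3) → no; 1× C (H0, X2) → no; 1× C (H1, X2) → no.
That gives 2 matching atoms.

2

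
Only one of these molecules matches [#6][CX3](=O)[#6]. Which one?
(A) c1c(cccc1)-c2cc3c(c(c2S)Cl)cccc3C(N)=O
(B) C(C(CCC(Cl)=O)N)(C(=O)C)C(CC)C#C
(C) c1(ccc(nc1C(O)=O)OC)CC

B

[#6][CX3](=O)[#6] describes a carbonyl carbon (no H) flanked by two carbons (a ketone).
(A) has a primary amide (-C(=O)NH2) but one neighbour of the carbonyl carbon is N, not C.
(B) contains an acetyl/ketone group (-C(=O)CH3), which satisfies every atom and bond constraint.
(C) has a carboxylic acid group (-C(=O)OH) but one neighbour of the carbonyl carbon is O, not C.
So the answer is (B).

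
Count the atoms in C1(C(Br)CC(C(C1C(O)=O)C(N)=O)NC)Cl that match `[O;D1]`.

3

The query [O;D1] means: aliphatic oxygen bonded to exactly one heavy atom.
Check the 16 heavy atoms by environment: 7× C (D3) → no; 1× C (D2) → no; 3× O (D1) → match; 1× N (D1) → no; 1× Cl (D1) → no; 1× N (D2) → no; 1× C (D1) → no; 1× Br (D1) → no.
That gives 3 matching atoms.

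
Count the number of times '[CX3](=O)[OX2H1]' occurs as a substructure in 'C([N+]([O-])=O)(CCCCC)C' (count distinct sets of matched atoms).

[CX3](=O)[OX2H1] is the SMARTS for a carboxylic acid: an sp2 carbon double-bonded to O and single-bonded to an -OH oxygen.
No fragment in the molecule satisfies every constraint, giving 0 matches.

0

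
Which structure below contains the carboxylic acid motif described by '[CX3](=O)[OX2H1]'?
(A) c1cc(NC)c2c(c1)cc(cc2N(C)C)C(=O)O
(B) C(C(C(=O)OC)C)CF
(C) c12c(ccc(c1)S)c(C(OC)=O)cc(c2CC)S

[CX3](=O)[OX2H1] describes an sp2 carbon double-bonded to O and single-bonded to an -OH oxygen (a carboxylic acid).
(A) contains a carboxylic acid group (-C(=O)OH), which satisfies every atom and bond constraint.
(B) has a methyl-ester group (-C(=O)OCH3) but the singly-bonded O has no H (OX2H0, not OX2H1).
(C) has a methyl-ester group (-C(=O)OCH3) but the singly-bonded O has no H (OX2H0, not OX2H1).
So the answer is (A).

A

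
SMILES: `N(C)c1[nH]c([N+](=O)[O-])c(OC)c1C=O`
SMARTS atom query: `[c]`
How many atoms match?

The query [c] means: lowercase c matches aromatic carbon only.
Check the 14 heavy atoms by environment: 1× n (aromatic) → no; 4× c (aromatic) → match; 1× N (charge +1) → no; 1× O (charge -1) → no; 3× O → no; 3× C → no; 1× N → no.
That gives 4 matching atoms.

4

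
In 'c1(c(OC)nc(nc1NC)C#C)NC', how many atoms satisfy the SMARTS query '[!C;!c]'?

Check the 14 heavy atoms by environment: 2× n (aromatic) → match; 4× c (aromatic) → no; 2× N → match; 5× C → no; 1× O → match.
Summing the matching environments: 2 + 2 + 1 = 5 matching atoms.

5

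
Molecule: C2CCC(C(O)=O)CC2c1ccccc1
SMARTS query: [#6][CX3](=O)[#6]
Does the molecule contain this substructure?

No

The pattern [#6][CX3](=O)[#6] describes a carbonyl carbon (no H) flanked by two carbons — a ketone.
The closest candidate here is a carboxylic acid group (-C(=O)OH), but one neighbour of the carbonyl carbon is O, not C. No other fragment satisfies the full query, so there is no match.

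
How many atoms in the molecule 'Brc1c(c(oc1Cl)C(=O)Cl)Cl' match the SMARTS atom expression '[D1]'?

5

The query [D1] means: atom with exactly one heavy-atom neighbour (degree 1).
Check the 11 heavy atoms by environment: 1× o (aromatic, D2) → no; 4× c (aromatic, D3) → no; 3× Cl (D1) → match; 1× Br (D1) → match; 1× C (D3) → no; 1× O (D1) → match.
Summing the matching environments: 3 + 1 + 1 = 5 matching atoms.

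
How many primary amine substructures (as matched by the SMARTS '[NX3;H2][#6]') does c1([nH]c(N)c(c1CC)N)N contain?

[NX3;H2][#6] is the SMARTS for a primary amine: a trivalent nitrogen with two H attached to carbon.
The molecule carries 3 separate instances of a primary amino group (-NH2) meeting every constraint; each maps to a distinct set of atoms, giving 3 matches.

3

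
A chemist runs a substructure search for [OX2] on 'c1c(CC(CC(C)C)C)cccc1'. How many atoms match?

The query [OX2] means: aliphatic oxygen with two total connections — ether, hydroxyl, or ester single-bond O.
Check the 13 heavy atoms by environment: 7× C (X4) → no; 6× c (aromatic, X3) → no.
No environment satisfies the query, so 0 matching atoms.

0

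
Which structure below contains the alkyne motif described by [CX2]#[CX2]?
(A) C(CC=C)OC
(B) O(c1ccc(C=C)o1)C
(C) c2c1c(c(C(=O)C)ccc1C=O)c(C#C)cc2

C

[CX2]#[CX2] describes a carbon-carbon triple bond (an alkyne).
(A) has a vinyl group (-CH=CH2) but the C=C is a double bond; both carbons are CX3, not CX2.
(B) has a vinyl group (-CH=CH2) but the C=C is a double bond; both carbons are CX3, not CX2.
(C) contains an ethynyl group (-C#CH), which satisfies every atom and bond constraint.
So the answer is (C).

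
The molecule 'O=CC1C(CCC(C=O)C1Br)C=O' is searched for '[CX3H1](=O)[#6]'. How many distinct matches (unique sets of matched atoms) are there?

[CX3H1](=O)[#6] is the SMARTS for an aldehyde: an sp2 carbon with one H, double-bonded to O and single-bonded to carbon.
The molecule carries 3 separate instances of an aldehyde (-CHO) meeting every constraint; each maps to a distinct set of atoms, giving 3 matches.

3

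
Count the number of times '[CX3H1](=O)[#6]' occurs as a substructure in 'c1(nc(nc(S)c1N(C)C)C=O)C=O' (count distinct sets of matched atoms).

[CX3H1](=O)[#6] is the SMARTS for an aldehyde: an sp2 carbon with one H, double-bonded to O and single-bonded to carbon.
The molecule carries 2 separate instances of an aldehyde (-CHO) meeting every constraint; each maps to a distinct set of atoms, giving 2 matches.

2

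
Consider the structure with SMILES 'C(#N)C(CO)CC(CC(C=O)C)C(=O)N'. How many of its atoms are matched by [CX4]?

7

The query [CX4] means: C with X4: aliphatic carbon with exactly 4 total connections (bonds + H).
Check the 15 heavy atoms by environment: 7× C (X4) → match; 1× C (X2) → no; 1× N (X1) → no; 1× O (X2) → no; 2× C (X3) → no; 2× O (X1) → no; 1× N (X3) → no.
That gives 7 matching atoms.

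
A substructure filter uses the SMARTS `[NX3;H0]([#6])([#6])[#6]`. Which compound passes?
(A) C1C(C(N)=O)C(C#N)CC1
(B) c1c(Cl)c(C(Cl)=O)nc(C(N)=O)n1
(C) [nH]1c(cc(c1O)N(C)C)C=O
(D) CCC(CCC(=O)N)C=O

C

[NX3;H0]([#6])([#6])[#6] describes a trivalent nitrogen with no H, bonded to three carbons (a tertiary amine).
(A) has a primary amide (-C(=O)NH2) but the amide nitrogen has H2 and only one carbon neighbour.
(B) has a primary amide (-C(=O)NH2) but the amide nitrogen has H2 and only one carbon neighbour.
(C) contains a dimethylamino group (-N(CH3)2), which satisfies every atom and bond constraint.
(D) has a primary amide (-C(=O)NH2) but the amide nitrogen has H2 and only one carbon neighbour.
So the answer is (C).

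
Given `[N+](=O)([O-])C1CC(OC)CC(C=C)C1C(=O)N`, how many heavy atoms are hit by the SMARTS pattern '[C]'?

10

The query [C] means: uppercase C matches aliphatic (non-aromatic) carbon only.
Check the 16 heavy atoms by environment: 10× C → match; 3× O → no; 1× N → no; 1× N (charge +1) → no; 1× O (charge -1) → no.
That gives 10 matching atoms.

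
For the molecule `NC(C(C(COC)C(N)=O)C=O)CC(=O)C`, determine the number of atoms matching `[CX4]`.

The query [CX4] means: C with X4: aliphatic carbon with exactly 4 total connections (bonds + H).
Check the 16 heavy atoms by environment: 7× C (X4) → match; 1× O (X2) → no; 3× C (X3) → no; 3× O (X1) → no; 2× N (X3) → no.
That gives 7 matching atoms.

7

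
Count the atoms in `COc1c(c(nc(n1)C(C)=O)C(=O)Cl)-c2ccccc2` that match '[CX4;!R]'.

2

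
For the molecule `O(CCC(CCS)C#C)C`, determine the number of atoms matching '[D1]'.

The query [D1] means: atom with exactly one heavy-atom neighbour (degree 1).
Check the 10 heavy atoms by environment: 5× C (D2) → no; 1× C (D3) → no; 1× O (D2) → no; 2× C (D1) → match; 1× S (D1) → match.
Summing the matching environments: 2 + 1 = 3 matching atoms.

3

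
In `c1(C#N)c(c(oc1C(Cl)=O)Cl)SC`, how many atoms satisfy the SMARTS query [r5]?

Check the 13 heavy atoms by environment: 1× o (aromatic, in 5-ring) → match; 4× c (aromatic, in 5-ring) → match; 2× Cl (acyclic) → no; 1× S (acyclic) → no; 3× C (acyclic) → no; 1× O (acyclic) → no; 1× N (acyclic) → no.
Summing the matching environments: 1 + 4 = 5 matching atoms.

5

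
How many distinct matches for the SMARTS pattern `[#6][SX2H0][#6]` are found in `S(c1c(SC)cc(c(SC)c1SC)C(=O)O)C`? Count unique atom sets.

4

[#6][SX2H0][#6] is the SMARTS for a thioether: an aliphatic sulfur bridging two carbons with no H on the sulfur.
The molecule carries 4 separate instances of a methylthio ether (-SCH3) meeting every constraint; each maps to a distinct set of atoms, giving 4 matches.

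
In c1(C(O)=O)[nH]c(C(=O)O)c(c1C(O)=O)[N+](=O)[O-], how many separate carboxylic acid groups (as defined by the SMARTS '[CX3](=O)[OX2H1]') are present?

3

[CX3](=O)[OX2H1] is the SMARTS for a carboxylic acid: an sp2 carbon double-bonded to O and single-bonded to an -OH oxygen.
The molecule carries 3 separate instances of a carboxylic acid group (-C(=O)OH) meeting every constraint; each maps to a distinct set of atoms, giving 3 matches.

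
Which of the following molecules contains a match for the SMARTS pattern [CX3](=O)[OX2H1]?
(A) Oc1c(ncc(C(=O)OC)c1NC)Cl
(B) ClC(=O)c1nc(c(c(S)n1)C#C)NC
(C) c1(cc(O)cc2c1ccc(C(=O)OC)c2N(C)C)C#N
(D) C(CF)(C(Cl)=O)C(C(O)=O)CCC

[CX3](=O)[OX2H1] describes an sp2 carbon double-bonded to O and single-bonded to an -OH oxygen (a carboxylic acid).
(A) has a methyl-ester group (-C(=O)OCH3) but the singly-bonded O has no H (OX2H0, not OX2H1).
(B) has an acyl chloride (-C(=O)Cl) but the carbonyl is bonded to Cl, not to an -OH oxygen.
(C) has a methyl-ester group (-C(=O)OCH3) but the singly-bonded O has no H (OX2H0, not OX2H1).
(D) contains a carboxylic acid group (-C(=O)OH), which satisfies every atom and bond constraint.
So the answer is (D).

D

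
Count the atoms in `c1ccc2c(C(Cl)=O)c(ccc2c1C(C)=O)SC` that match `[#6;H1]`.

5

The query [#6;H1] means: any carbon bearing exactly one hydrogen.
Check the 18 heavy atoms by environment: 5× c (aromatic, H0) → no; 5× c (aromatic, H1) → match; 2× C (H0) → no; 2× O (H0) → no; 2× C (H3) → no; 1× Cl (H0) → no; 1× S (H0) → no.
That gives 5 matching atoms.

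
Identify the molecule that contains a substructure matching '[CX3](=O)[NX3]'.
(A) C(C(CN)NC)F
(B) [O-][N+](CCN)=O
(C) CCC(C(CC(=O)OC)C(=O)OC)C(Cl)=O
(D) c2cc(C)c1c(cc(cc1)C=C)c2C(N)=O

[CX3](=O)[NX3] describes a carbonyl carbon bonded to a trivalent nitrogen (an amide).
(A) has a primary amino group (-NH2) but the -NH2 is not attached to a carbonyl carbon.
(B) has a primary amino group (-NH2) but the -NH2 is not attached to a carbonyl carbon.
(C) has a methyl-ester group (-C(=O)OCH3) but the carbonyl is bonded to O, not to an NX3 nitrogen.
(D) contains a primary amide (-C(=O)NH2), which satisfies every atom and bond constraint.
So the answer is (D).

D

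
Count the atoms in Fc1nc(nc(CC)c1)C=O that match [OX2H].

The query [OX2H] means: aliphatic oxygen with two connections, one of which is H — an -OH oxygen.
Check the 11 heavy atoms by environment: 2× n (aromatic, H0, X2) → no; 3× c (aromatic, H0, X3) → no; 1× c (aromatic, H1, X3) → no; 1× C (H1, X3) → no; 1× O (H0, X1) → no; 1× C (H2, X4) → no; 1× C (H3, X4) → no; 1× F (H0, X1) → no.
No environment satisfies the query, so 0 matching atoms.

0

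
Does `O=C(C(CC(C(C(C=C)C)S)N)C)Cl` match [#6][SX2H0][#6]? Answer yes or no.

No

The pattern [#6][SX2H0][#6] describes an aliphatic sulfur bridging two carbons with no H on the sulfur — a thioether.
The closest candidate here is a thiol (-SH), but the sulfur has H1, not H0 bridging two carbons. No other fragment satisfies the full query, so there is no match.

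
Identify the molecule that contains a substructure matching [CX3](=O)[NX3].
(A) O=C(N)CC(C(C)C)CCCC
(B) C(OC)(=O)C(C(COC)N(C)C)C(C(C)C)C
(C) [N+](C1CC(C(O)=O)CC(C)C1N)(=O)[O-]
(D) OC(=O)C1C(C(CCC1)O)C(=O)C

A

[CX3](=O)[NX3] describes a carbonyl carbon bonded to a trivalent nitrogen (an amide).
(A) contains a primary amide (-C(=O)NH2), which satisfies every atom and bond constraint.
(B) has a methyl-ester group (-C(=O)OCH3) but the carbonyl is bonded to O, not to an NX3 nitrogen.
(C) has a primary amino group (-NH2) but the -NH2 is not attached to a carbonyl carbon.
(D) has a carboxylic acid group (-C(=O)OH) but the carbonyl is bonded to O, not to an NX3 nitrogen.
So the answer is (A).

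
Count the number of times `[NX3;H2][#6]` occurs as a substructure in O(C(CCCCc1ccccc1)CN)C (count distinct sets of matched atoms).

1

[NX3;H2][#6] is the SMARTS for a primary amine: a trivalent nitrogen with two H attached to carbon.
Exactly one fragment in the molecule meets all constraints, giving 1 match.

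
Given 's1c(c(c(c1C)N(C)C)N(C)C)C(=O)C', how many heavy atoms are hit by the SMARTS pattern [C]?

7

The query [C] means: uppercase C matches aliphatic (non-aromatic) carbon only.
Check the 15 heavy atoms by environment: 1× s (aromatic) → no; 4× c (aromatic) → no; 7× C → match; 2× N → no; 1× O → no.
That gives 7 matching atoms.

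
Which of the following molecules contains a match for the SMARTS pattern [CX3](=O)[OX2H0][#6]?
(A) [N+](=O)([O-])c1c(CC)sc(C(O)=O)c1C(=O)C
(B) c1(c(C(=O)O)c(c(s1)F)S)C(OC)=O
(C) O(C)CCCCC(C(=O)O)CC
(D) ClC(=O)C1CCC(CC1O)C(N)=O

[CX3](=O)[OX2H0][#6] describes a carbonyl carbon bonded to an oxygen that is itself bonded to carbon (no H on that O) (an ester).
(A) has a carboxylic acid group (-C(=O)OH) but the singly-bonded O carries H (OX2H1, not H0).
(B) contains a methyl-ester group (-C(=O)OCH3), which satisfies every atom and bond constraint.
(C) has a carboxylic acid group (-C(=O)OH) but the singly-bonded O carries H (OX2H1, not H0).
(D) has a primary amide (-C(=O)NH2) but the carbonyl is bonded to N, not to an O-C linkage.
So the answer is (B).

B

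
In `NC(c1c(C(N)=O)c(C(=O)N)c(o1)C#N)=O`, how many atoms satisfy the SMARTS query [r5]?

5

Check the 16 heavy atoms by environment: 1× o (aromatic, in 5-ring) → match; 4× c (aromatic, in 5-ring) → match; 4× C (acyclic) → no; 3× O (acyclic) → no; 4× N (acyclic) → no.
Summing the matching environments: 1 + 4 = 5 matching atoms.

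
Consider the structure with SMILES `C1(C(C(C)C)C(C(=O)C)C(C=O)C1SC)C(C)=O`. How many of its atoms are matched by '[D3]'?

8

The query [D3] means: atom with exactly three heavy-atom neighbours.
Check the 18 heavy atoms by environment: 8× C (D3) → match; 1× S (D2) → no; 5× C (D1) → no; 1× C (D2) → no; 3× O (D1) → no.
That gives 8 matching atoms.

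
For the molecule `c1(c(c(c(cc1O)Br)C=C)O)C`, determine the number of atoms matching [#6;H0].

5

Check the 12 heavy atoms by environment: 5× c (aromatic, H0) → match; 1× c (aromatic, H1) → no; 1× C (H3) → no; 1× C (H1) → no; 1× C (H2) → no; 2× O (H1) → no; 1× Br (H0) → no.
That gives 5 matching atoms.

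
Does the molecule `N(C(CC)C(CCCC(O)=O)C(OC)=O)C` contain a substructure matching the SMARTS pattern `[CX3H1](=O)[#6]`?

No

The pattern [CX3H1](=O)[#6] describes an sp2 carbon with one H, double-bonded to O and single-bonded to carbon — an aldehyde.
The closest candidate here is a carboxylic acid group (-C(=O)OH), but the carbonyl carbon has H0 and is bonded to O, not H1. No other fragment satisfies the full query, so there is no match.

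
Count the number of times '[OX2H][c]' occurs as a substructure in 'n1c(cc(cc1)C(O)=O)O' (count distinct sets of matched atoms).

1

[OX2H][c] is the SMARTS for a phenol: a hydroxyl oxygen attached to an aromatic carbon.
Exactly one fragment in the molecule meets all constraints, giving 1 match.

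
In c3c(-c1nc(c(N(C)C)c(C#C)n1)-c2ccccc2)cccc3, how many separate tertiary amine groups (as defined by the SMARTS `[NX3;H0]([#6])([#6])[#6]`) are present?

1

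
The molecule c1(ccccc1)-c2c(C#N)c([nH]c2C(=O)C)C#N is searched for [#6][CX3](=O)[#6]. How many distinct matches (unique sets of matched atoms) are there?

1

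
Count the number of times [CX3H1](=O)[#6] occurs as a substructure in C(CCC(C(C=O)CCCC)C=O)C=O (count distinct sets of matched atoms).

[CX3H1](=O)[#6] is the SMARTS for an aldehyde: an sp2 carbon with one H, double-bonded to O and single-bonded to carbon.
The molecule carries 3 separate instances of an aldehyde (-CHO) meeting every constraint; each maps to a distinct set of atoms, giving 3 matches.

3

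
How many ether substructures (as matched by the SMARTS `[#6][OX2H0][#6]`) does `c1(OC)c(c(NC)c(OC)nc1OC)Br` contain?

[#6][OX2H0][#6] is the SMARTS for an ether: an aliphatic oxygen bridging two carbons with no H on the oxygen.
The molecule carries 3 separate instances of a methoxy ether (-OCH3) meeting every constraint; each maps to a distinct set of atoms, giving 3 matches.

3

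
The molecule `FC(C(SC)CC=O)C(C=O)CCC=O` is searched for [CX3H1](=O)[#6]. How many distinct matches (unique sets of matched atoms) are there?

[CX3H1](=O)[#6] is the SMARTS for an aldehyde: an sp2 carbon with one H, double-bonded to O and single-bonded to carbon.
The molecule carries 3 separate instances of an aldehyde (-CHO) meeting every constraint; each maps to a distinct set of atoms, giving 3 matches.

3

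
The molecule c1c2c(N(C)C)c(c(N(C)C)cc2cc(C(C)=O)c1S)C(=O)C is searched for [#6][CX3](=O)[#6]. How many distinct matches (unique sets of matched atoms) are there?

[#6][CX3](=O)[#6] is the SMARTS for a ketone: a carbonyl carbon (no H) flanked by two carbons.
The molecule carries 2 separate instances of an acetyl/ketone group (-C(=O)CH3) meeting every constraint; each maps to a distinct set of atoms, giving 2 matches.

2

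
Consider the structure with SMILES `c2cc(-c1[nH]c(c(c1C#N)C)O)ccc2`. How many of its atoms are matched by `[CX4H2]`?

The query [CX4H2] means: sp3 carbon (X4) with exactly two hydrogens.
Check the 15 heavy atoms by environment: 1× n (aromatic, H1, X3) → no; 5× c (aromatic, H0, X3) → no; 1× C (H3, X4) → no; 1× O (H1, X2) → no; 5× c (aromatic, H1, X3) → no; 1× C (H0, X2) → no; 1× N (H0, X1) → no.
No environment satisfies the query, so 0 matching atoms.

0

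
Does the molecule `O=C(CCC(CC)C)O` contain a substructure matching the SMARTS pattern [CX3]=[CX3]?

The pattern [CX3]=[CX3] describes a non-aromatic C=C double bond between two sp2 carbons — an alkene.
The closest candidate here is an ethyl group (-CH2CH3), but its C-C bond is a single bond between CX4 carbons, not CX3=CX3. No other fragment satisfies the full query, so there is no match.

No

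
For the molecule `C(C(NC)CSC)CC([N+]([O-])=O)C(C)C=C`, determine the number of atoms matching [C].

11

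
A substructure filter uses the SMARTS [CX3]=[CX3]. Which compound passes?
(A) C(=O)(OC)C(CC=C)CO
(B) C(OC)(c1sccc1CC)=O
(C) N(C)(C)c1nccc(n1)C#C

A

[CX3]=[CX3] describes a non-aromatic C=C double bond between two sp2 carbons (an alkene).
(A) contains a vinyl group (-CH=CH2), which satisfies every atom and bond constraint.
(B) has an ethyl group (-CH2CH3) but its C-C bond is a single bond between CX4 carbons, not CX3=CX3.
(C) has an ethynyl group (-C#CH) but the C-C bond is a triple bond, not a double bond.
So the answer is (A).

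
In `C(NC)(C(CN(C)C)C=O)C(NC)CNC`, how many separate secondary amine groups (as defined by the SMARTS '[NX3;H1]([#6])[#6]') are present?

[NX3;H1]([#6])[#6] is the SMARTS for a secondary amine: a trivalent nitrogen with one H, bonded to two carbons.
The molecule carries 3 separate instances of an N-methylamino group (-NHCH3) meeting every constraint; each maps to a distinct set of atoms, giving 3 matches.

3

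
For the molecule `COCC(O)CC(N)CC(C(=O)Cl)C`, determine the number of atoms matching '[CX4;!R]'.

8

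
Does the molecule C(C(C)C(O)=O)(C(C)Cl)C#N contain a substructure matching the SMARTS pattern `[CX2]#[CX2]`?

No

The pattern [CX2]#[CX2] describes a carbon-carbon triple bond — an alkyne.
The closest candidate here is a nitrile (-C#N), but the triple bond is C#N, not C#C. No other fragment satisfies the full query, so there is no match.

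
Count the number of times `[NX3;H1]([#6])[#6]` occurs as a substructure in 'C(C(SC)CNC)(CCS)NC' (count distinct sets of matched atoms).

2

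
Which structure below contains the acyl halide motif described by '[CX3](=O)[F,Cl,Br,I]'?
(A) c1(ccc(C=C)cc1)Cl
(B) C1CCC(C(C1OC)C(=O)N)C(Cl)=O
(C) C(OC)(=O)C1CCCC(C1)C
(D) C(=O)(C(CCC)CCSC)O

[CX3](=O)[F,Cl,Br,I] describes a carbonyl carbon bonded to a halogen (an acyl halide).
(A) has a chloro substituent but the Cl is not on a carbonyl carbon.
(B) contains an acyl chloride (-C(=O)Cl), which satisfies every atom and bond constraint.
(C) has a methyl-ester group (-C(=O)OCH3) but the carbonyl is bonded to -O-C, not to a halogen.
(D) has a carboxylic acid group (-C(=O)OH) but the carbonyl is bonded to -OH, not to a halogen.
So the answer is (B).

B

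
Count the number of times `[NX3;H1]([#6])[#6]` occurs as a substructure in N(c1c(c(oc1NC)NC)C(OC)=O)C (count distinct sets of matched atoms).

3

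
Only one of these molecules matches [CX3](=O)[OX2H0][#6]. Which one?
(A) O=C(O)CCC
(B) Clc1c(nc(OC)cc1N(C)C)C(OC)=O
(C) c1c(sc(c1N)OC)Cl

B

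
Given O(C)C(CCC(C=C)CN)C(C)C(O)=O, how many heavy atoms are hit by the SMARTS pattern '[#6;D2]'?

The query [#6;D2] means: any carbon bonded to exactly two heavy atoms.
Check the 15 heavy atoms by environment: 3× C (D1) → no; 4× C (D3) → no; 4× C (D2) → match; 1× O (D2) → no; 2× O (D1) → no; 1× N (D1) → no.
That gives 4 matching atoms.

4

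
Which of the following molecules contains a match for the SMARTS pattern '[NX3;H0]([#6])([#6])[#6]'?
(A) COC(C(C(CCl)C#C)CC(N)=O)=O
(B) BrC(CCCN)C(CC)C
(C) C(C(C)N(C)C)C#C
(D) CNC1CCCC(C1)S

[NX3;H0]([#6])([#6])[#6] describes a trivalent nitrogen with no H, bonded to three carbons (a tertiary amine).
(A) has a primary amide (-C(=O)NH2) but the amide nitrogen has H2 and only one carbon neighbour.
(B) has a primary amino group (-NH2) but the nitrogen has H2, not H0 with three carbons.
(C) contains a dimethylamino group (-N(CH3)2), which satisfies every atom and bond constraint.
(D) has an N-methylamino group (-NHCH3) but the nitrogen still has one H (H1), not H0.
So the answer is (C).

C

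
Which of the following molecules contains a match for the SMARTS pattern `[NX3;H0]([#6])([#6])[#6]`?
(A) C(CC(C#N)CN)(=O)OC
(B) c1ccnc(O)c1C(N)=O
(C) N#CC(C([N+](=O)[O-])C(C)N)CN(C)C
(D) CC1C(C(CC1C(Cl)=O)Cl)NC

C

[NX3;H0]([#6])([#6])[#6] describes a trivalent nitrogen with no H, bonded to three carbons (a tertiary amine).
(A) has a primary amino group (-NH2) but the nitrogen has H2, not H0 with three carbons.
(B) has a primary amide (-C(=O)NH2) but the amide nitrogen has H2 and only one carbon neighbour.
(C) contains a dimethylamino group (-N(CH3)2), which satisfies every atom and bond constraint.
(D) has an N-methylamino group (-NHCH3) but the nitrogen still has one H (H1), not H0.
So the answer is (C).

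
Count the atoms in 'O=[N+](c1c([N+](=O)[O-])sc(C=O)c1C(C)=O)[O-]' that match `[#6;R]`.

4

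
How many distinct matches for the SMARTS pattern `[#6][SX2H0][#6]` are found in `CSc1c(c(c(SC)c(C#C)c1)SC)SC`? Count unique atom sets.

4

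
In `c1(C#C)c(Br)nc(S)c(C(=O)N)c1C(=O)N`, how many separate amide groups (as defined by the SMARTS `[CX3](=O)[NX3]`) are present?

[CX3](=O)[NX3] is the SMARTS for an amide: a carbonyl carbon bonded to a trivalent nitrogen.
The molecule carries 2 separate instances of a primary amide (-C(=O)NH2) meeting every constraint; each maps to a distinct set of atoms, giving 2 matches.

2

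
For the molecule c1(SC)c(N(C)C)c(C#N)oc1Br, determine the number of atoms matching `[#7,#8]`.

3

The query [#7,#8] means: nitrogen or oxygen (comma = OR).
Check the 13 heavy atoms by environment: 1× o (aromatic) → match; 4× c (aromatic) → no; 1× S → no; 4× C → no; 2× N → match; 1× Br → no.
Summing the matching environments: 1 + 2 = 3 matching atoms.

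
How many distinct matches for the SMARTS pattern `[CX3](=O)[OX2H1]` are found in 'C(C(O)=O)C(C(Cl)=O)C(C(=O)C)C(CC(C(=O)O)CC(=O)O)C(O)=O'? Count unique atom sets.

4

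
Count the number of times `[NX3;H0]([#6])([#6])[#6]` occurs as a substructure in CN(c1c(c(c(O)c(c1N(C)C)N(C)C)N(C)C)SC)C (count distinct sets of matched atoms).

4

[NX3;H0]([#6])([#6])[#6] is the SMARTS for a tertiary amine: a trivalent nitrogen with no H, bonded to three carbons.
The molecule carries 4 separate instances of a dimethylamino group (-N(CH3)2) meeting every constraint; each maps to a distinct set of atoms, giving 4 matches.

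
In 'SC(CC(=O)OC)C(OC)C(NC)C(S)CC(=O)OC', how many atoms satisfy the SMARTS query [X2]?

5

The query [X2] means: any atom with exactly two total connections (bonds + H).
Check the 20 heavy atoms by environment: 10× C (X4) → no; 2× S (X2) → match; 2× C (X3) → no; 2× O (X1) → no; 3× O (X2) → match; 1× N (X3) → no.
Summing the matching environments: 2 + 3 = 5 matching atoms.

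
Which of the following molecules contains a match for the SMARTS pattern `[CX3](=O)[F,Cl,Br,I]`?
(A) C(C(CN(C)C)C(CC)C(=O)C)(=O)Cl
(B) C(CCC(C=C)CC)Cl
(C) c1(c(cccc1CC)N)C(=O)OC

[CX3](=O)[F,Cl,Br,I] describes a carbonyl carbon bonded to a halogen (an acyl halide).
(A) contains an acyl chloride (-C(=O)Cl), which satisfies every atom and bond constraint.
(B) has a chloro substituent but the Cl is not on a carbonyl carbon.
(C) has a methyl-ester group (-C(=O)OCH3) but the carbonyl is bonded to -O-C, not to a halogen.
So the answer is (A).

A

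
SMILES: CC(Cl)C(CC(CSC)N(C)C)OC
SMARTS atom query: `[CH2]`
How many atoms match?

2

Check the 14 heavy atoms by environment: 5× C (H3) → no; 3× C (H1) → no; 2× C (H2) → match; 1× S (H0) → no; 1× N (H0) → no; 1× Cl (H0) → no; 1× O (H0) → no.
That gives 2 matching atoms.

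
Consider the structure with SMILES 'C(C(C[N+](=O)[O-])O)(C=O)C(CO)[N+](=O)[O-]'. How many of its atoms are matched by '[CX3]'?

Check the 15 heavy atoms by environment: 5× C (X4) → no; 2× O (X2) → no; 1× C (X3) → match; 3× O (X1) → no; 2× N (charge +1, X3) → no; 2× O (charge -1, X1) → no.
That gives 1 matching atom.

1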